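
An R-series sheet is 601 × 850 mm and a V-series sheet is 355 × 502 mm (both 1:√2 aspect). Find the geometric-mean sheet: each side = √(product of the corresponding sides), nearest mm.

462 × 653 mm

Short side: √(601 · 355) = √213355 ≈ 461.9 → 462 mm
Long side: √(850 · 502) = √426700 ≈ 653.2 → 653 mm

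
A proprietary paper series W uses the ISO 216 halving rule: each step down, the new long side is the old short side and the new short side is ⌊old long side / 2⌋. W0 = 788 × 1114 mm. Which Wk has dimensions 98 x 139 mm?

W6

W0: 788 × 1114 mm
W1: 557 × 788 mm
W2: 394 × 557 mm
W3: 278 × 394 mm
W4: 197 × 278 mm
W5: 139 × 197 mm
W6: 98 × 139 mm
W7: 69 × 98 mm
→ matches W6.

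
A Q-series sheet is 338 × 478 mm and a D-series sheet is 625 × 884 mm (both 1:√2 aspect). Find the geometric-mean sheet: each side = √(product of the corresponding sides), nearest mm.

460 × 650 mm

Short side: √(338 · 625) = √211250 ≈ 459.6 → 460 mm
Long side: √(478 · 884) = √422552 ≈ 650.0 → 650 mm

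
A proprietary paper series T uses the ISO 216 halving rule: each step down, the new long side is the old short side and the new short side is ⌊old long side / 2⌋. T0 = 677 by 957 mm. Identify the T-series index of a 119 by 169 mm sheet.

T5

T0: 677 × 957 mm
T1: 478 × 677 mm
T2: 338 × 478 mm
T3: 239 × 338 mm
T4: 169 × 239 mm
T5: 119 × 169 mm
T6: 84 × 119 mm
→ matches T5.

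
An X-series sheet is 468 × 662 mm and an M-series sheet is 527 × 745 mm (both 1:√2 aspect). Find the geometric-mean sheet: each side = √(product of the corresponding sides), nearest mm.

497 × 702 mm

Short side: √(468 · 527) = √246636 ≈ 496.6 → 497 mm
Long side: √(662 · 745) = √493190 ≈ 702.3 → 702 mm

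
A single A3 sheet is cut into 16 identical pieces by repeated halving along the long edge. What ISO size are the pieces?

A7

16 = 2^4, so 4 halving steps.
A3 → A4 → … → A7 after 4 steps.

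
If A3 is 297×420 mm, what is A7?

74 × 105 mm

A4: ⌊420/2⌋ × 297 = 210 × 297 mm
A5: ⌊297/2⌋ × 210 = 148 × 210 mm
A6: ⌊210/2⌋ × 148 = 105 × 148 mm
A7: ⌊148/2⌋ × 105 = 74 × 105 mm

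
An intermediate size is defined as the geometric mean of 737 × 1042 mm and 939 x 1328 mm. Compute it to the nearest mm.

832 × 1176 mm

Short side: √(737 · 939) = √692043 ≈ 831.9 → 832 mm
Long side: √(1042 · 1328) = √1383776 ≈ 1176.3 → 1176 mm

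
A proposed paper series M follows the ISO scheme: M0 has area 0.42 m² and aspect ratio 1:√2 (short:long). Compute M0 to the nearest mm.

Let the short side be w mm. Then w · w√2 = 0.42 m² = 420,000 mm².
w² = 420,000/√2, so w ≈ 545.0 mm; long side = w√2 ≈ 770.7 mm.

545 × 771 mm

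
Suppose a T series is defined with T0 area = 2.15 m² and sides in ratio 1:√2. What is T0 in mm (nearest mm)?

Let the short side be w mm. Then w · w√2 = 2.15 m² = 2,150,000 mm².
w² = 2,150,000/√2, so w ≈ 1233.0 mm; long side = w√2 ≈ 1743.7 mm.

1233 × 1744 mm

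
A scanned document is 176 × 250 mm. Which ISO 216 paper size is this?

Aspect ratio 250/176 ≈ 1.420 — close to the ISO √2 ≈ 1.414.
In the B-series (B0 = 1000 × 1414 mm): B5 = 176 × 250 mm.

B5 (176 × 250 mm)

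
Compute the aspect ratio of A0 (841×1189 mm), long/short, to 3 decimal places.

1189 / 841 = 1.414
Matches √2 ≈ 1.414 — the ISO 216 defining ratio.

1.414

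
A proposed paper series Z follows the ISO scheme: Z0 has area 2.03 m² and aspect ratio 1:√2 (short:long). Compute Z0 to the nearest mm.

Let the short side be w mm. Then w · w√2 = 2.03 m² = 2,030,000 mm².
w² = 2,030,000/√2, so w ≈ 1198.1 mm; long side = w√2 ≈ 1694.4 mm.

1198 × 1694 mm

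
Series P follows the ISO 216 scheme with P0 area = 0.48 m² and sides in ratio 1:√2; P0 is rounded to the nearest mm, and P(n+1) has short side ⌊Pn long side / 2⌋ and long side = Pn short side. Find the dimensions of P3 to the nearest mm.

Let P0's short side be w mm. w · w√2 = 0.48 m² = 480,000 mm², so w ≈ 582.6 mm and w√2 ≈ 823.9 mm → P0 = 583 × 824 mm.
P1: ⌊824/2⌋ × 583 = 412 × 583 mm
P2: ⌊583/2⌋ × 412 = 291 × 412 mm
P3: ⌊412/2⌋ × 291 = 206 × 291 mm

206 × 291 mm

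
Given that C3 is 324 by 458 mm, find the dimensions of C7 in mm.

C4: ⌊458/2⌋ × 324 = 229 × 324 mm
C5: ⌊324/2⌋ × 229 = 162 × 229 mm
C6: ⌊229/2⌋ × 162 = 114 × 162 mm
C7: ⌊162/2⌋ × 114 = 81 × 114 mm

81 × 114 mm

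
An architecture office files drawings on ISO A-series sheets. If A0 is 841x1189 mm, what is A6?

A1: ⌊1189/2⌋ × 841 = 594 × 841 mm
A2: ⌊841/2⌋ × 594 = 420 × 594 mm
A3: ⌊594/2⌋ × 420 = 297 × 420 mm
A4: ⌊420/2⌋ × 297 = 210 × 297 mm
A5: ⌊297/2⌋ × 210 = 148 × 210 mm
A6: ⌊210/2⌋ × 148 = 105 × 148 mm

105 × 148 mm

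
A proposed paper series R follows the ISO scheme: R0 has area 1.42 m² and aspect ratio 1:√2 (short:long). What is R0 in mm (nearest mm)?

1002 × 1417 mm

Let the short side be w mm. Then w · w√2 = 1.42 m² = 1,420,000 mm².
w² = 1,420,000/√2, so w ≈ 1002.0 mm; long side = w√2 ≈ 1417.1 mm.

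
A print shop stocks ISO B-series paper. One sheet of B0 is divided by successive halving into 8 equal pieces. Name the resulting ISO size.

8 = 2^3, so 3 halving steps.
B0 → B1 → … → B3 after 3 steps.

B3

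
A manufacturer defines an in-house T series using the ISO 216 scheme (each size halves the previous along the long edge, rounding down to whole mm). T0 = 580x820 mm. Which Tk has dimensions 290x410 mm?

T0: 580 × 820 mm
T1: 410 × 580 mm
T2: 290 × 410 mm
T3: 205 × 290 mm
→ matches T2.

T2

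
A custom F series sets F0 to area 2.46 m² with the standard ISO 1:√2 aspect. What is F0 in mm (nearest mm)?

1319 × 1865 mm

Let the short side be w mm. Then w · w√2 = 2.46 m² = 2,460,000 mm².
w² = 2,460,000/√2, so w ≈ 1318.9 mm; long side = w√2 ≈ 1865.2 mm.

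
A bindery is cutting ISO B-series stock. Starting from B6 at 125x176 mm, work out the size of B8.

B7: ⌊176/2⌋ × 125 = 88 × 125 mm
B8: ⌊125/2⌋ × 88 = 62 × 88 mm

62 × 88 mm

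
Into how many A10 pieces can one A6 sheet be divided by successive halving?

16

A6 = 105 × 148 mm; A10 = 26 × 37 mm.
Each halving step doubles the count; 4 steps from A6 to A10.
2^4 = 16.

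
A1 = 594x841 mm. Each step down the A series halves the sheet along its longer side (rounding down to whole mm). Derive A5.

A2: ⌊841/2⌋ × 594 = 420 × 594 mm
A3: ⌊594/2⌋ × 420 = 297 × 420 mm
A4: ⌊420/2⌋ × 297 = 210 × 297 mm
A5: ⌊297/2⌋ × 210 = 148 × 210 mm

148 × 210 mm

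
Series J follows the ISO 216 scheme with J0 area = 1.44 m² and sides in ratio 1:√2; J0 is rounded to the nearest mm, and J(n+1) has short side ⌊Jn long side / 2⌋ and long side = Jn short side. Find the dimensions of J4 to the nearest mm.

252 × 356 mm

Let J0's short side be w mm. w · w√2 = 1.44 m² = 1,440,000 mm², so w ≈ 1009.1 mm and w√2 ≈ 1427.0 mm → J0 = 1009 × 1427 mm.
J1: ⌊1427/2⌋ × 1009 = 713 × 1009 mm
J2: ⌊1009/2⌋ × 713 = 504 × 713 mm
J3: ⌊713/2⌋ × 504 = 356 × 504 mm
J4: ⌊504/2⌋ × 356 = 252 × 356 mm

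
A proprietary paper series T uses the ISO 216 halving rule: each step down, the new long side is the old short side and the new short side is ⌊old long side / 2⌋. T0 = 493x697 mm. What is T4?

123 × 174 mm

T1: ⌊697/2⌋ × 493 = 348 × 493 mm
T2: ⌊493/2⌋ × 348 = 246 × 348 mm
T3: ⌊348/2⌋ × 246 = 174 × 246 mm
T4: ⌊246/2⌋ × 174 = 123 × 174 mm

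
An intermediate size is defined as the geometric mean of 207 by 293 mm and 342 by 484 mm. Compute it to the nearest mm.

Short side: √(207 · 342) = √70794 ≈ 266.1 → 266 mm
Long side: √(293 · 484) = √141812 ≈ 376.6 → 377 mm

266 × 377 mm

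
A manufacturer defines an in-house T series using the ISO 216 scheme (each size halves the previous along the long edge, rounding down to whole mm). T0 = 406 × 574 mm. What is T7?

T1 = 287 × 406 mm (from T0 by 1 halving).
T2: ⌊406/2⌋ × 287 = 203 × 287 mm
T3: ⌊287/2⌋ × 203 = 143 × 203 mm
T4: ⌊203/2⌋ × 143 = 101 × 143 mm
T5: ⌊143/2⌋ × 101 = 71 × 101 mm
T6: ⌊101/2⌋ × 71 = 50 × 71 mm
T7: ⌊71/2⌋ × 50 = 35 × 50 mm

35 × 50 mm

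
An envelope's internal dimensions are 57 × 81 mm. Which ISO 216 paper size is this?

Aspect ratio 81/57 ≈ 1.421 — close to the ISO √2 ≈ 1.414.
In the C-series (envelope sizes, between A and B): C8 = 57 × 81 mm.

C8 (57 × 81 mm)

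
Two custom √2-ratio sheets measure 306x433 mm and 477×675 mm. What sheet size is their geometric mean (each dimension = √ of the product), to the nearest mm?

Short side: √(306 · 477) = √145962 ≈ 382.0 → 382 mm
Long side: √(433 · 675) = √292275 ≈ 540.6 → 541 mm

382 × 541 mm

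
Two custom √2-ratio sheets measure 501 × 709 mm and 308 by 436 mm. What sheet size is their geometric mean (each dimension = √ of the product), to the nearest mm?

393 × 556 mm

Short side: √(501 · 308) = √154308 ≈ 392.8 → 393 mm
Long side: √(709 · 436) = √309124 ≈ 556.0 → 556 mm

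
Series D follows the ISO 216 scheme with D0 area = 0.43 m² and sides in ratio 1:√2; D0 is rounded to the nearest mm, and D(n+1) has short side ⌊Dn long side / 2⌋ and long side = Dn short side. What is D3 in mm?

195 × 275 mm

Let D0's short side be w mm. w · w√2 = 0.43 m² = 430,000 mm², so w ≈ 551.4 mm and w√2 ≈ 779.8 mm → D0 = 551 × 780 mm.
D1: ⌊780/2⌋ × 551 = 390 × 551 mm
D2: ⌊551/2⌋ × 390 = 275 × 390 mm
D3: ⌊390/2⌋ × 275 = 195 × 275 mm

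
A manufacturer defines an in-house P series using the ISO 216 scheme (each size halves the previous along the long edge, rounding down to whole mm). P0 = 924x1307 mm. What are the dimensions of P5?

P1: ⌊1307/2⌋ × 924 = 653 × 924 mm
P2: ⌊924/2⌋ × 653 = 462 × 653 mm
P3: ⌊653/2⌋ × 462 = 326 × 462 mm
P4: ⌊462/2⌋ × 326 = 231 × 326 mm
P5: ⌊326/2⌋ × 231 = 163 × 231 mm

163 × 231 mm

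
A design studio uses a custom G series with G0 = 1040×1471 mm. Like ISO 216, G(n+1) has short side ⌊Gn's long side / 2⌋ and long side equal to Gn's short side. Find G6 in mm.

130 × 183 mm

G1: ⌊1471/2⌋ × 1040 = 735 × 1040 mm
G2: ⌊1040/2⌋ × 735 = 520 × 735 mm
G3: ⌊735/2⌋ × 520 = 367 × 520 mm
G4: ⌊520/2⌋ × 367 = 260 × 367 mm
G5: ⌊367/2⌋ × 260 = 183 × 260 mm
G6: ⌊260/2⌋ × 183 = 130 × 183 mm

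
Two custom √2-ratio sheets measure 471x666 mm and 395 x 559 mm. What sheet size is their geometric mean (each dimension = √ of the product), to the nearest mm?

Short side: √(471 · 395) = √186045 ≈ 431.3 → 431 mm
Long side: √(666 · 559) = √372294 ≈ 610.2 → 610 mm

431 × 610 mm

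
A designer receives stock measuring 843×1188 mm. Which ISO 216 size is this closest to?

Aspect ratio 1188/843 ≈ 1.409 — close to the ISO √2 ≈ 1.414.
In the A-series (A0 area = 1 m²): A0 = 841 × 1189 mm.
Off by 3 mm total — nearest standard size.

A0 (841 × 1189 mm)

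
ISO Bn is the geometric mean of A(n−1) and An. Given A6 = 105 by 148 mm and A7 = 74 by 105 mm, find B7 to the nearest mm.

Short side: √(105 · 74) = √7770 ≈ 88.1 → 88 mm
Long side: √(148 · 105) = √15540 ≈ 124.7 → 125 mm

88 × 125 mm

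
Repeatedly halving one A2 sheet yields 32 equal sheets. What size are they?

A7

32 = 2^5, so 5 halving steps.
A2 → A3 → … → A7 after 5 steps.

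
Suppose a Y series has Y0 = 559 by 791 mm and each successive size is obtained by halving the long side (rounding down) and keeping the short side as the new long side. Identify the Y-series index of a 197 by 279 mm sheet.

Y3

Y0: 559 × 791 mm
Y1: 395 × 559 mm
Y2: 279 × 395 mm
Y3: 197 × 279 mm
Y4: 139 × 197 mm
→ matches Y3.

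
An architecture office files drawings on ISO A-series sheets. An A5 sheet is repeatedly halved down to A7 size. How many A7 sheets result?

4

A5 = 148 × 210 mm; A7 = 74 × 105 mm.
Each halving step doubles the count; 2 steps from A5 to A7.
2^2 = 4.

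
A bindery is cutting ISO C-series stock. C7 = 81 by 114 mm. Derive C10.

C8: ⌊114/2⌋ × 81 = 57 × 81 mm
C9: ⌊81/2⌋ × 57 = 40 × 57 mm
C10: ⌊57/2⌋ × 40 = 28 × 40 mm

28 × 40 mm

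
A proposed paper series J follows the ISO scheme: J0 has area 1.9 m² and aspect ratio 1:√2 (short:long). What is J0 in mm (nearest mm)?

1159 × 1639 mm

Let the short side be w mm. Then w · w√2 = 1.9 m² = 1,900,000 mm².
w² = 1,900,000/√2, so w ≈ 1159.1 mm; long side = w√2 ≈ 1639.2 mm.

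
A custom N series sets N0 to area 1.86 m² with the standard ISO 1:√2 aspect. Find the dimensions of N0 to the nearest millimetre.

1147 × 1622 mm

Let the short side be w mm. Then w · w√2 = 1.86 m² = 1,860,000 mm².
w² = 1,860,000/√2, so w ≈ 1146.8 mm; long side = w√2 ≈ 1621.9 mm.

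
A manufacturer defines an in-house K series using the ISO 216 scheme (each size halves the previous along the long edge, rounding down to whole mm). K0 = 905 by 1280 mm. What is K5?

K1: ⌊1280/2⌋ × 905 = 640 × 905 mm
K2: ⌊905/2⌋ × 640 = 452 × 640 mm
K3: ⌊640/2⌋ × 452 = 320 × 452 mm
K4: ⌊452/2⌋ × 320 = 226 × 320 mm
K5: ⌊320/2⌋ × 226 = 160 × 226 mm

160 × 226 mm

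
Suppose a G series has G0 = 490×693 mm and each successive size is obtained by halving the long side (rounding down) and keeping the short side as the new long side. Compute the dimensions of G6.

G1 = 346 × 490 mm (from G0 by 1 halving).
G2: ⌊490/2⌋ × 346 = 245 × 346 mm
G3: ⌊346/2⌋ × 245 = 173 × 245 mm
G4: ⌊245/2⌋ × 173 = 122 × 173 mm
G5: ⌊173/2⌋ × 122 = 86 × 122 mm
G6: ⌊122/2⌋ × 86 = 61 × 86 mm

61 × 86 mm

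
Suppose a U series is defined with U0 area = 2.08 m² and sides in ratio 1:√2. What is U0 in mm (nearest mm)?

1213 × 1715 mm

Let the short side be w mm. Then w · w√2 = 2.08 m² = 2,080,000 mm².
w² = 2,080,000/√2, so w ≈ 1212.8 mm; long side = w√2 ≈ 1715.1 mm.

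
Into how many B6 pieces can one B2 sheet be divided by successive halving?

Each ISO step halves the sheet: 1 × B2 → 2 × B3 → 4 × B4 → 8 × B5 → …
From B2 to B6 is 4 halving steps: 2^4 = 16.

16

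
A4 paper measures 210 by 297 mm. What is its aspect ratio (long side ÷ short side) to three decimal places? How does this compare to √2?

1.414

297 / 210 = 1.414
Matches √2 ≈ 1.414 — the ISO 216 defining ratio.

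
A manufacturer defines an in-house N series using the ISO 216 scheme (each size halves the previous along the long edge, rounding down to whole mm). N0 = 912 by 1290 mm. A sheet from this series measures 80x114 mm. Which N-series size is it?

N7

N0: 912 × 1290 mm
N1: 645 × 912 mm
N2: 456 × 645 mm
N3: 322 × 456 mm
N4: 228 × 322 mm
N5: 161 × 228 mm
N6: 114 × 161 mm
N7: 80 × 114 mm
N8: 57 × 80 mm
→ matches N7.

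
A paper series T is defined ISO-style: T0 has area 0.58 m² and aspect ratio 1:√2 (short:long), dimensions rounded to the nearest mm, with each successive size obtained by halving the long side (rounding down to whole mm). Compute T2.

Let T0's short side be w mm. w · w√2 = 0.58 m² = 580,000 mm², so w ≈ 640.4 mm and w√2 ≈ 905.7 mm → T0 = 640 × 906 mm.
T1: ⌊906/2⌋ × 640 = 453 × 640 mm
T2: ⌊640/2⌋ × 453 = 320 × 453 mm

320 × 453 mm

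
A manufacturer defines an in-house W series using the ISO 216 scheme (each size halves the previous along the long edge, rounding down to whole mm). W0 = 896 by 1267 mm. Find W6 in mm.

112 × 158 mm

W1 = 633 × 896 mm (from W0 by 1 halving).
W2: ⌊896/2⌋ × 633 = 448 × 633 mm
W3: ⌊633/2⌋ × 448 = 316 × 448 mm
W4: ⌊448/2⌋ × 316 = 224 × 316 mm
W5: ⌊316/2⌋ × 224 = 158 × 224 mm
W6: ⌊224/2⌋ × 158 = 112 × 158 mm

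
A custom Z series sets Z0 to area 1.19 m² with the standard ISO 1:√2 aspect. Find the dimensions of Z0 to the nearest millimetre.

917 × 1297 mm

Let the short side be w mm. Then w · w√2 = 1.19 m² = 1,190,000 mm².
w² = 1,190,000/√2, so w ≈ 917.3 mm; long side = w√2 ≈ 1297.3 mm.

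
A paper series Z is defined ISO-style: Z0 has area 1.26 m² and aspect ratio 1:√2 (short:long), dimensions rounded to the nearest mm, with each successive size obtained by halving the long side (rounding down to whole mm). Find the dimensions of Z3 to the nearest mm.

333 × 472 mm

Let Z0's short side be w mm. w · w√2 = 1.26 m² = 1,260,000 mm², so w ≈ 943.9 mm and w√2 ≈ 1334.9 mm → Z0 = 944 × 1335 mm.
Z1: ⌊1335/2⌋ × 944 = 667 × 944 mm
Z2: ⌊944/2⌋ × 667 = 472 × 667 mm
Z3: ⌊667/2⌋ × 472 = 333 × 472 mm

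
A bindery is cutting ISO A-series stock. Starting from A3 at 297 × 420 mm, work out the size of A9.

A4: ⌊420/2⌋ × 297 = 210 × 297 mm
A5: ⌊297/2⌋ × 210 = 148 × 210 mm
A6: ⌊210/2⌋ × 148 = 105 × 148 mm
A7: ⌊148/2⌋ × 105 = 74 × 105 mm
A8: ⌊105/2⌋ × 74 = 52 × 74 mm
A9: ⌊74/2⌋ × 52 = 37 × 52 mm

37 × 52 mm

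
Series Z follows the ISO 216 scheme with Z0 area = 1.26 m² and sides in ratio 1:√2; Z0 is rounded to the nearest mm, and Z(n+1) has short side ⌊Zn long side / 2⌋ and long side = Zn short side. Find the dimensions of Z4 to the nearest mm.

236 × 333 mm

Let Z0's short side be w mm. w · w√2 = 1.26 m² = 1,260,000 mm², so w ≈ 943.9 mm and w√2 ≈ 1334.9 mm → Z0 = 944 × 1335 mm.
Z1: ⌊1335/2⌋ × 944 = 667 × 944 mm
Z2: ⌊944/2⌋ × 667 = 472 × 667 mm
Z3: ⌊667/2⌋ × 472 = 333 × 472 mm
Z4: ⌊472/2⌋ × 333 = 236 × 333 mm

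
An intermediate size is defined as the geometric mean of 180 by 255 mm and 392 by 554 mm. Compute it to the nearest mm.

Short side: √(180 · 392) = √70560 ≈ 265.6 → 266 mm
Long side: √(255 · 554) = √141270 ≈ 375.9 → 376 mm

266 × 376 mm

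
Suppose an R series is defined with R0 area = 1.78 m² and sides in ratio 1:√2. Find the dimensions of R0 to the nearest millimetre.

1122 × 1587 mm

Let the short side be w mm. Then w · w√2 = 1.78 m² = 1,780,000 mm².
w² = 1,780,000/√2, so w ≈ 1121.9 mm; long side = w√2 ≈ 1586.6 mm.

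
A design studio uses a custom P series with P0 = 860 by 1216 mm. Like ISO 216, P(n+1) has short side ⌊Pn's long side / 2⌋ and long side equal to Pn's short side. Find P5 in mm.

152 × 215 mm

P1 = 608 × 860 mm (from P0 by 1 halving).
P2: ⌊860/2⌋ × 608 = 430 × 608 mm
P3: ⌊608/2⌋ × 430 = 304 × 430 mm
P4: ⌊430/2⌋ × 304 = 215 × 304 mm
P5: ⌊304/2⌋ × 215 = 152 × 215 mm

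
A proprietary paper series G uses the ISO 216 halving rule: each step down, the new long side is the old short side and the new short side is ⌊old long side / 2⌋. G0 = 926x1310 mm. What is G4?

G1: ⌊1310/2⌋ × 926 = 655 × 926 mm
G2: ⌊926/2⌋ × 655 = 463 × 655 mm
G3: ⌊655/2⌋ × 463 = 327 × 463 mm
G4: ⌊463/2⌋ × 327 = 231 × 327 mm

231 × 327 mm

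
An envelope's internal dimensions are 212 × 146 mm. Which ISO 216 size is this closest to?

A5 (148 × 210 mm)

Aspect ratio 212/146 ≈ 1.452 (ISO target is √2 ≈ 1.414).
In the A-series (A0 area = 1 m²): A5 = 148 × 210 mm.
Off by 4 mm total — nearest standard size.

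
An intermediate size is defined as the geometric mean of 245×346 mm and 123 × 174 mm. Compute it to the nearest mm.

174 × 245 mm

Short side: √(245 · 123) = √30135 ≈ 173.6 → 174 mm
Long side: √(346 · 174) = √60204 ≈ 245.4 → 245 mm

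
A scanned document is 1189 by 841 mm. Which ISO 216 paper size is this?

Aspect ratio 1189/841 ≈ 1.414 — close to the ISO √2 ≈ 1.414.
In the A-series (A0 area = 1 m²): A0 = 841 × 1189 mm.

A0 (841 × 1189 mm)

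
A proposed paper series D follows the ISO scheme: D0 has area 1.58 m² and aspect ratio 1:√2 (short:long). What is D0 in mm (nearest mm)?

Let the short side be w mm. Then w · w√2 = 1.58 m² = 1,580,000 mm².
w² = 1,580,000/√2, so w ≈ 1057.0 mm; long side = w√2 ≈ 1494.8 mm.

1057 × 1495 mm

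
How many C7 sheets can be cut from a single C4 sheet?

8

Each ISO step halves the sheet: 1 × C4 → 2 × C5 → 4 × C6 → 8 × C7
From C4 to C7 is 3 halving steps: 2^3 = 8.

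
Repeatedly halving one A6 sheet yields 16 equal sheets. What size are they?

A10

16 = 2^4, so 4 halving steps.
A6 → A7 → … → A10 after 4 steps.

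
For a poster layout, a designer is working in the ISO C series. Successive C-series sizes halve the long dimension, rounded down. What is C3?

324 × 458 mm

C0 = 917 × 1297 mm (C0 is the geometric mean of A0 and B0, aspect 1:√2).
C1: ⌊1297/2⌋ × 917 = 648 × 917 mm
C2: ⌊917/2⌋ × 648 = 458 × 648 mm
C3: ⌊648/2⌋ × 458 = 324 × 458 mm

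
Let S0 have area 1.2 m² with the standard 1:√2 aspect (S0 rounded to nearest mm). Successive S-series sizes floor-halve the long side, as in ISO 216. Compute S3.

325 × 460 mm

Let S0's short side be w mm. w · w√2 = 1.2 m² = 1,200,000 mm², so w ≈ 921.2 mm and w√2 ≈ 1302.7 mm → S0 = 921 × 1303 mm.
S1: ⌊1303/2⌋ × 921 = 651 × 921 mm
S2: ⌊921/2⌋ × 651 = 460 × 651 mm
S3: ⌊651/2⌋ × 460 = 325 × 460 mm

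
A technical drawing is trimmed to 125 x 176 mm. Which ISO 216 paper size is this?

B6 (125 × 176 mm)

Aspect ratio 176/125 ≈ 1.408 — close to the ISO √2 ≈ 1.414.
In the B-series (B0 = 1000 × 1414 mm): B6 = 125 × 176 mm.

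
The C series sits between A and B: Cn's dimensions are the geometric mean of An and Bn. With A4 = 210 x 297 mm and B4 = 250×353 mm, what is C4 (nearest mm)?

Short side: √(210 · 250) = √52500 ≈ 229.1 → 229 mm
Long side: √(297 · 353) = √104841 ≈ 323.8 → 324 mm

229 × 324 mm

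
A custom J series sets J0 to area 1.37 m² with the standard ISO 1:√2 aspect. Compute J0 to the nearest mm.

Let the short side be w mm. Then w · w√2 = 1.37 m² = 1,370,000 mm².
w² = 1,370,000/√2, so w ≈ 984.2 mm; long side = w√2 ≈ 1391.9 mm.

984 × 1392 mm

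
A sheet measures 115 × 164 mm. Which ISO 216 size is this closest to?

C6 (114 × 162 mm)

Aspect ratio 164/115 ≈ 1.426 — close to the ISO √2 ≈ 1.414.
In the C-series (envelope sizes, between A and B): C6 = 114 × 162 mm.
Off by 3 mm total — nearest standard size.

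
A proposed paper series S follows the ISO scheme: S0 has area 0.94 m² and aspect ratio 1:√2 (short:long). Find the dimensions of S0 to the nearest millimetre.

815 × 1153 mm

Let the short side be w mm. Then w · w√2 = 0.94 m² = 940,000 mm².
w² = 940,000/√2, so w ≈ 815.3 mm; long side = w√2 ≈ 1153.0 mm.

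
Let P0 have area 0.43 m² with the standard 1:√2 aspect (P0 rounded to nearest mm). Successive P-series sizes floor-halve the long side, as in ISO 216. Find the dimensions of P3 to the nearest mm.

Let P0's short side be w mm. w · w√2 = 0.43 m² = 430,000 mm², so w ≈ 551.4 mm and w√2 ≈ 779.8 mm → P0 = 551 × 780 mm.
P1: ⌊780/2⌋ × 551 = 390 × 551 mm
P2: ⌊551/2⌋ × 390 = 275 × 390 mm
P3: ⌊390/2⌋ × 275 = 195 × 275 mm

195 × 275 mm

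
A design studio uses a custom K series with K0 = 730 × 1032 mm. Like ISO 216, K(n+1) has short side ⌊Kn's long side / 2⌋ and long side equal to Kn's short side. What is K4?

K1: ⌊1032/2⌋ × 730 = 516 × 730 mm
K2: ⌊730/2⌋ × 516 = 365 × 516 mm
K3: ⌊516/2⌋ × 365 = 258 × 365 mm
K4: ⌊365/2⌋ × 258 = 182 × 258 mm

182 × 258 mm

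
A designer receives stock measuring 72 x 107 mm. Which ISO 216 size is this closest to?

Aspect ratio 107/72 ≈ 1.486 (ISO target is √2 ≈ 1.414).
In the A-series (A0 area = 1 m²): A7 = 74 × 105 mm.
Off by 4 mm total — nearest standard size.

A7 (74 × 105 mm)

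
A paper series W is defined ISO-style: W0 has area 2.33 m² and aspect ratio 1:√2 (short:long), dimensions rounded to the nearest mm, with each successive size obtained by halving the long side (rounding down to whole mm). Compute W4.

321 × 453 mm

Let W0's short side be w mm. w · w√2 = 2.33 m² = 2,330,000 mm², so w ≈ 1283.6 mm and w√2 ≈ 1815.2 mm → W0 = 1284 × 1815 mm.
W1: ⌊1815/2⌋ × 1284 = 907 × 1284 mm
W2: ⌊1284/2⌋ × 907 = 642 × 907 mm
W3: ⌊907/2⌋ × 642 = 453 × 642 mm
W4: ⌊642/2⌋ × 453 = 321 × 453 mm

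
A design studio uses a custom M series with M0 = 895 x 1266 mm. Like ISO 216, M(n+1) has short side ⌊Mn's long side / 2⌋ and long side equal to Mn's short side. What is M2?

M1: ⌊1266/2⌋ × 895 = 633 × 895 mm
M2: ⌊895/2⌋ × 633 = 447 × 633 mm

447 × 633 mm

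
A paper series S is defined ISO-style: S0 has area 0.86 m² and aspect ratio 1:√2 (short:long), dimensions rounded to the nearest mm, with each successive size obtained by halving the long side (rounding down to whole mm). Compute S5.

Let S0's short side be w mm. w · w√2 = 0.86 m² = 860,000 mm², so w ≈ 779.8 mm and w√2 ≈ 1102.8 mm → S0 = 780 × 1103 mm.
S1: ⌊1103/2⌋ × 780 = 551 × 780 mm
S2: ⌊780/2⌋ × 551 = 390 × 551 mm
S3: ⌊551/2⌋ × 390 = 275 × 390 mm
S4: ⌊390/2⌋ × 275 = 195 × 275 mm
S5: ⌊275/2⌋ × 195 = 137 × 195 mm

137 × 195 mm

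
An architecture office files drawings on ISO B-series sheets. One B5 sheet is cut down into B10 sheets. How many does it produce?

32

B5 = 176 × 250 mm; B10 = 31 × 44 mm.
Each halving step doubles the count; 5 steps from B5 to B10.
2^5 = 32.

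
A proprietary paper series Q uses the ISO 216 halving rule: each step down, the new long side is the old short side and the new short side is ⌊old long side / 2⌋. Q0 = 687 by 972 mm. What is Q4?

171 × 243 mm

Q1: ⌊972/2⌋ × 687 = 486 × 687 mm
Q2: ⌊687/2⌋ × 486 = 343 × 486 mm
Q3: ⌊486/2⌋ × 343 = 243 × 343 mm
Q4: ⌊343/2⌋ × 243 = 171 × 243 mm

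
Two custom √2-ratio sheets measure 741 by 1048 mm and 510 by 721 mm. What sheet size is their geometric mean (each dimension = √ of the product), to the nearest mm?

Short side: √(741 · 510) = √377910 ≈ 614.7 → 615 mm
Long side: √(1048 · 721) = √755608 ≈ 869.3 → 869 mm

615 × 869 mm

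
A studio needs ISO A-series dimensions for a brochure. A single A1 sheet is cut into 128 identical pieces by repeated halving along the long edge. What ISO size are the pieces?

A8

128 = 2^7, so 7 halving steps.
A1 → A2 → … → A8 after 7 steps.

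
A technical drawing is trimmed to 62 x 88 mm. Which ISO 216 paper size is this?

Aspect ratio 88/62 ≈ 1.419 — close to the ISO √2 ≈ 1.414.
In the B-series (B0 = 1000 × 1414 mm): B8 = 62 × 88 mm.

B8 (62 × 88 mm)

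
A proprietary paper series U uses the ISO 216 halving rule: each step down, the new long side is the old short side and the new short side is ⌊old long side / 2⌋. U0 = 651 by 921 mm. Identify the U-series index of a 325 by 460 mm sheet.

U0: 651 × 921 mm
U1: 460 × 651 mm
U2: 325 × 460 mm
U3: 230 × 325 mm
→ matches U2.

U2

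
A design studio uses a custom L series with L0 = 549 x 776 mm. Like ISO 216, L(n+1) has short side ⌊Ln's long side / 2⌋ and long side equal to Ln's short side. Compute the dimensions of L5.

97 × 137 mm

L1: ⌊776/2⌋ × 549 = 388 × 549 mm
L2: ⌊549/2⌋ × 388 = 274 × 388 mm
L3: ⌊388/2⌋ × 274 = 194 × 274 mm
L4: ⌊274/2⌋ × 194 = 137 × 194 mm
L5: ⌊194/2⌋ × 137 = 97 × 137 mm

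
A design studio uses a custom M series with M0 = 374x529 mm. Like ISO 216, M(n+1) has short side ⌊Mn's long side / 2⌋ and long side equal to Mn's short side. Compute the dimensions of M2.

M1: ⌊529/2⌋ × 374 = 264 × 374 mm
M2: ⌊374/2⌋ × 264 = 187 × 264 mm

187 × 264 mm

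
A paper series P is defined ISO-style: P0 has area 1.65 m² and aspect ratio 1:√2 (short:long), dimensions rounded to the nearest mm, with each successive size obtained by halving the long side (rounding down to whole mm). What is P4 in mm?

270 × 382 mm

Let P0's short side be w mm. w · w√2 = 1.65 m² = 1,650,000 mm², so w ≈ 1080.2 mm and w√2 ≈ 1527.6 mm → P0 = 1080 × 1528 mm.
P1: ⌊1528/2⌋ × 1080 = 764 × 1080 mm
P2: ⌊1080/2⌋ × 764 = 540 × 764 mm
P3: ⌊764/2⌋ × 540 = 382 × 540 mm
P4: ⌊540/2⌋ × 382 = 270 × 382 mm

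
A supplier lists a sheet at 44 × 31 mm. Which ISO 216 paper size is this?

B10 (31 × 44 mm)

Aspect ratio 44/31 ≈ 1.419 — close to the ISO √2 ≈ 1.414.
In the B-series (B0 = 1000 × 1414 mm): B10 = 31 × 44 mm.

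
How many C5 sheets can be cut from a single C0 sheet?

Each ISO step halves the sheet: 1 × C0 → 2 × C1 → 4 × C2 → 8 × C3 → …
From C0 to C5 is 5 halving steps: 2^5 = 32.

32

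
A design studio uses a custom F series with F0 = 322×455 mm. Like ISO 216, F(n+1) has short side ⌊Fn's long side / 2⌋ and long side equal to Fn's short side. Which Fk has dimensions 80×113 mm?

F4

F0: 322 × 455 mm
F1: 227 × 322 mm
F2: 161 × 227 mm
F3: 113 × 161 mm
F4: 80 × 113 mm
F5: 56 × 80 mm
→ matches F4.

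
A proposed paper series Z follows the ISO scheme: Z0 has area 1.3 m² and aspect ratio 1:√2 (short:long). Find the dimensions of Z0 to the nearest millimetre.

Let the short side be w mm. Then w · w√2 = 1.3 m² = 1,300,000 mm².
w² = 1,300,000/√2, so w ≈ 958.8 mm; long side = w√2 ≈ 1355.9 mm.

959 × 1356 mm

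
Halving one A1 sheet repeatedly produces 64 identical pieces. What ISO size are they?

64 = 2^6, so 6 halving steps.
A1 → A2 → … → A7 after 6 steps.

A7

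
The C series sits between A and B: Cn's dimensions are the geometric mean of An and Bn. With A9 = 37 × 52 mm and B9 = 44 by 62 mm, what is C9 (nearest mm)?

Short side: √(37 · 44) = √1628 ≈ 40.3 → 40 mm
Long side: √(52 · 62) = √3224 ≈ 56.8 → 57 mm

40 × 57 mm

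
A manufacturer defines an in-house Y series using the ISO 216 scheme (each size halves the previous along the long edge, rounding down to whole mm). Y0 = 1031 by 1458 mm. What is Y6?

Y1 = 729 × 1031 mm (from Y0 by 1 halving).
Y2: ⌊1031/2⌋ × 729 = 515 × 729 mm
Y3: ⌊729/2⌋ × 515 = 364 × 515 mm
Y4: ⌊515/2⌋ × 364 = 257 × 364 mm
Y5: ⌊364/2⌋ × 257 = 182 × 257 mm
Y6: ⌊257/2⌋ × 182 = 128 × 182 mm

128 × 182 mm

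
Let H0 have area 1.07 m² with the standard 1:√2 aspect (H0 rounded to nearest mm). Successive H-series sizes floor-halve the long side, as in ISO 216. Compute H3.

307 × 435 mm

Let H0's short side be w mm. w · w√2 = 1.07 m² = 1,070,000 mm², so w ≈ 869.8 mm and w√2 ≈ 1230.1 mm → H0 = 870 × 1230 mm.
H1: ⌊1230/2⌋ × 870 = 615 × 870 mm
H2: ⌊870/2⌋ × 615 = 435 × 615 mm
H3: ⌊615/2⌋ × 435 = 307 × 435 mm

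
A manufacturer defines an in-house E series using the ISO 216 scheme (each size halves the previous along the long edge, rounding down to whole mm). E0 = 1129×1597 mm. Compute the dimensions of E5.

199 × 282 mm

E1: ⌊1597/2⌋ × 1129 = 798 × 1129 mm
E2: ⌊1129/2⌋ × 798 = 564 × 798 mm
E3: ⌊798/2⌋ × 564 = 399 × 564 mm
E4: ⌊564/2⌋ × 399 = 282 × 399 mm
E5: ⌊399/2⌋ × 282 = 199 × 282 mm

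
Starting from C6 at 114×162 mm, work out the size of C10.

C7: ⌊162/2⌋ × 114 = 81 × 114 mm
C8: ⌊114/2⌋ × 81 = 57 × 81 mm
C9: ⌊81/2⌋ × 57 = 40 × 57 mm
C10: ⌊57/2⌋ × 40 = 28 × 40 mm

28 × 40 mm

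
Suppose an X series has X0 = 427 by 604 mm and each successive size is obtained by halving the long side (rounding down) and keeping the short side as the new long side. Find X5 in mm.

75 × 106 mm

X1: ⌊604/2⌋ × 427 = 302 × 427 mm
X2: ⌊427/2⌋ × 302 = 213 × 302 mm
X3: ⌊302/2⌋ × 213 = 151 × 213 mm
X4: ⌊213/2⌋ × 151 = 106 × 151 mm
X5: ⌊151/2⌋ × 106 = 75 × 106 mm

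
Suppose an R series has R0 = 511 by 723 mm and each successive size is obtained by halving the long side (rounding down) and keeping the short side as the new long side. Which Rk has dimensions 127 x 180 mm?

R0: 511 × 723 mm
R1: 361 × 511 mm
R2: 255 × 361 mm
R3: 180 × 255 mm
R4: 127 × 180 mm
R5: 90 × 127 mm
→ matches R4.

R4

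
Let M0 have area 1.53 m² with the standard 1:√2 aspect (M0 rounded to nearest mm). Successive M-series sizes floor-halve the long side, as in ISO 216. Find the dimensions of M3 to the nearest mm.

367 × 520 mm

Let M0's short side be w mm. w · w√2 = 1.53 m² = 1,530,000 mm², so w ≈ 1040.1 mm and w√2 ≈ 1471.0 mm → M0 = 1040 × 1471 mm.
M1: ⌊1471/2⌋ × 1040 = 735 × 1040 mm
M2: ⌊1040/2⌋ × 735 = 520 × 735 mm
M3: ⌊735/2⌋ × 520 = 367 × 520 mm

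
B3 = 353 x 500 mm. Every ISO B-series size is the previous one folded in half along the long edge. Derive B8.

62 × 88 mm

B4: ⌊500/2⌋ × 353 = 250 × 353 mm
B5: ⌊353/2⌋ × 250 = 176 × 250 mm
B6: ⌊250/2⌋ × 176 = 125 × 176 mm
B7: ⌊176/2⌋ × 125 = 88 × 125 mm
B8: ⌊125/2⌋ × 88 = 62 × 88 mm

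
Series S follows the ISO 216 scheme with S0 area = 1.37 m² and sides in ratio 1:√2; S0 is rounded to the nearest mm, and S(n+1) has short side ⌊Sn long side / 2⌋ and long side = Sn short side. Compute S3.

Let S0's short side be w mm. w · w√2 = 1.37 m² = 1,370,000 mm², so w ≈ 984.2 mm and w√2 ≈ 1391.9 mm → S0 = 984 × 1392 mm.
S1: ⌊1392/2⌋ × 984 = 696 × 984 mm
S2: ⌊984/2⌋ × 696 = 492 × 696 mm
S3: ⌊696/2⌋ × 492 = 348 × 492 mm

348 × 492 mm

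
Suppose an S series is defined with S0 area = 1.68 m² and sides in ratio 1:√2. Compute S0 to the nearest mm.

Let the short side be w mm. Then w · w√2 = 1.68 m² = 1,680,000 mm².
w² = 1,680,000/√2, so w ≈ 1089.9 mm; long side = w√2 ≈ 1541.4 mm.

1090 × 1541 mm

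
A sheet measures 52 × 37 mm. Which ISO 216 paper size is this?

Aspect ratio 52/37 ≈ 1.405 — close to the ISO √2 ≈ 1.414.
In the A-series (A0 area = 1 m²): A9 = 37 × 52 mm.

A9 (37 × 52 mm)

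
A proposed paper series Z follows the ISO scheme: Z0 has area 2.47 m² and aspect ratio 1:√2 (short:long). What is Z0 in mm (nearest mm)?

1322 × 1869 mm

Let the short side be w mm. Then w · w√2 = 2.47 m² = 2,470,000 mm².
w² = 2,470,000/√2, so w ≈ 1321.6 mm; long side = w√2 ≈ 1869.0 mm.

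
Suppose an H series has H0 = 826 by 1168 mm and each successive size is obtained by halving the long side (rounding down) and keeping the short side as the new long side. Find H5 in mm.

146 × 206 mm

H1: ⌊1168/2⌋ × 826 = 584 × 826 mm
H2: ⌊826/2⌋ × 584 = 413 × 584 mm
H3: ⌊584/2⌋ × 413 = 292 × 413 mm
H4: ⌊413/2⌋ × 292 = 206 × 292 mm
H5: ⌊292/2⌋ × 206 = 146 × 206 mm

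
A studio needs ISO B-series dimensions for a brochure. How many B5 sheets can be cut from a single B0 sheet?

B0 = 1000 × 1414 mm; B5 = 176 × 250 mm.
Each halving step doubles the count; 5 steps from B0 to B5.
2^5 = 32.

32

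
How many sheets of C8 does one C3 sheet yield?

32

C3 = 324 × 458 mm; C8 = 57 × 81 mm.
Each halving step doubles the count; 5 steps from C3 to C8.
2^5 = 32.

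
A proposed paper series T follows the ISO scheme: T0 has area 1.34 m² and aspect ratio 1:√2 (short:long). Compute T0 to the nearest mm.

973 × 1377 mm

Let the short side be w mm. Then w · w√2 = 1.34 m² = 1,340,000 mm².
w² = 1,340,000/√2, so w ≈ 973.4 mm; long side = w√2 ≈ 1376.6 mm.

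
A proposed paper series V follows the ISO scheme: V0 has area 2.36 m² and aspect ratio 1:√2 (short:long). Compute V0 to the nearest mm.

1292 × 1827 mm

Let the short side be w mm. Then w · w√2 = 2.36 m² = 2,360,000 mm².
w² = 2,360,000/√2, so w ≈ 1291.8 mm; long side = w√2 ≈ 1826.9 mm.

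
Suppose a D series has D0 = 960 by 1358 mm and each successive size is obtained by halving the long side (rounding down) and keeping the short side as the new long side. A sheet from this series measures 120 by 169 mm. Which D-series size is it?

D0: 960 × 1358 mm
D1: 679 × 960 mm
D2: 480 × 679 mm
D3: 339 × 480 mm
D4: 240 × 339 mm
D5: 169 × 240 mm
D6: 120 × 169 mm
D7: 84 × 120 mm
→ matches D6.

D6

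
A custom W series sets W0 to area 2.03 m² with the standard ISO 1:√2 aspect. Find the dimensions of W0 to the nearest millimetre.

Let the short side be w mm. Then w · w√2 = 2.03 m² = 2,030,000 mm².
w² = 2,030,000/√2, so w ≈ 1198.1 mm; long side = w√2 ≈ 1694.4 mm.

1198 × 1694 mm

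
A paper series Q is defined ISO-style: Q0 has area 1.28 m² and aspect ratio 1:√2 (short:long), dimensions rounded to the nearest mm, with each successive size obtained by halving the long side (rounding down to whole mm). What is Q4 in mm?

Let Q0's short side be w mm. w · w√2 = 1.28 m² = 1,280,000 mm², so w ≈ 951.4 mm and w√2 ≈ 1345.4 mm → Q0 = 951 × 1345 mm.
Q1: ⌊1345/2⌋ × 951 = 672 × 951 mm
Q2: ⌊951/2⌋ × 672 = 475 × 672 mm
Q3: ⌊672/2⌋ × 475 = 336 × 475 mm
Q4: ⌊475/2⌋ × 336 = 237 × 336 mm

237 × 336 mm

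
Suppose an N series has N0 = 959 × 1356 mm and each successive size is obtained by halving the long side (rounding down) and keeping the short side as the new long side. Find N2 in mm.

479 × 678 mm

N1: ⌊1356/2⌋ × 959 = 678 × 959 mm
N2: ⌊959/2⌋ × 678 = 479 × 678 mm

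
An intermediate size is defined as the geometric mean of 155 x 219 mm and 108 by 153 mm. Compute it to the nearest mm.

129 × 183 mm

Short side: √(155 · 108) = √16740 ≈ 129.4 → 129 mm
Long side: √(219 · 153) = √33507 ≈ 183.0 → 183 mm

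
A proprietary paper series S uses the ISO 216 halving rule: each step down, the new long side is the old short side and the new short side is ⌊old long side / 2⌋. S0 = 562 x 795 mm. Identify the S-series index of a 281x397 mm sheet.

S0: 562 × 795 mm
S1: 397 × 562 mm
S2: 281 × 397 mm
S3: 198 × 281 mm
→ matches S2.

S2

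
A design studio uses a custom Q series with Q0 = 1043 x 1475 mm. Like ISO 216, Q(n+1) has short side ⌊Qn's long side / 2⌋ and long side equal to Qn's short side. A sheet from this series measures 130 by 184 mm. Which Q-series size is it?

Q0: 1043 × 1475 mm
Q1: 737 × 1043 mm
Q2: 521 × 737 mm
Q3: 368 × 521 mm
Q4: 260 × 368 mm
Q5: 184 × 260 mm
Q6: 130 × 184 mm
Q7: 92 × 130 mm
→ matches Q6.

Q6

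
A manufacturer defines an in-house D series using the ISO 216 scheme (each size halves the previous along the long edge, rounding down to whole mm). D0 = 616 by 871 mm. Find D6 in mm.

77 × 108 mm

D1 = 435 × 616 mm (from D0 by 1 halving).
D2: ⌊616/2⌋ × 435 = 308 × 435 mm
D3: ⌊435/2⌋ × 308 = 217 × 308 mm
D4: ⌊308/2⌋ × 217 = 154 × 217 mm
D5: ⌊217/2⌋ × 154 = 108 × 154 mm
D6: ⌊154/2⌋ × 108 = 77 × 108 mm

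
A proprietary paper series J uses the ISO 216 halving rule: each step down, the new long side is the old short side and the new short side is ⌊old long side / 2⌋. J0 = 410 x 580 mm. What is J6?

J1 = 290 × 410 mm (from J0 by 1 halving).
J2: ⌊410/2⌋ × 290 = 205 × 290 mm
J3: ⌊290/2⌋ × 205 = 145 × 205 mm
J4: ⌊205/2⌋ × 145 = 102 × 145 mm
J5: ⌊145/2⌋ × 102 = 72 × 102 mm
J6: ⌊102/2⌋ × 72 = 51 × 72 mm

51 × 72 mm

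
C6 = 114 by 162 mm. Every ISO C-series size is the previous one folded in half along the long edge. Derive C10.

28 × 40 mm

C7: ⌊162/2⌋ × 114 = 81 × 114 mm
C8: ⌊114/2⌋ × 81 = 57 × 81 mm
C9: ⌊81/2⌋ × 57 = 40 × 57 mm
C10: ⌊57/2⌋ × 40 = 28 × 40 mm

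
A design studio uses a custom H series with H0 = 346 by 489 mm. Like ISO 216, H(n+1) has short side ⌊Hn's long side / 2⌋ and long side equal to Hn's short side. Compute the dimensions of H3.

122 × 173 mm

H1: ⌊489/2⌋ × 346 = 244 × 346 mm
H2: ⌊346/2⌋ × 244 = 173 × 244 mm
H3: ⌊244/2⌋ × 173 = 122 × 173 mm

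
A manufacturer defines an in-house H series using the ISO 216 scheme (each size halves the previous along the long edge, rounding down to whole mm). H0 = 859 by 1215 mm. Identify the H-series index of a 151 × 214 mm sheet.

H5

H0: 859 × 1215 mm
H1: 607 × 859 mm
H2: 429 × 607 mm
H3: 303 × 429 mm
H4: 214 × 303 mm
H5: 151 × 214 mm
H6: 107 × 151 mm
→ matches H5.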